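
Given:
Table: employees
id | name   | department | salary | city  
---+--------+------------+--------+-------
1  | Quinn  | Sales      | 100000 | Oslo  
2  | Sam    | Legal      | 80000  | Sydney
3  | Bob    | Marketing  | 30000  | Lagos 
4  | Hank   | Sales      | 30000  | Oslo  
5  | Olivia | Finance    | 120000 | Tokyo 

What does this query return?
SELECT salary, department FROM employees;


Projecting columns: salary, department

5 rows:
100000, Sales
80000, Legal
30000, Marketing
30000, Sales
120000, Finance


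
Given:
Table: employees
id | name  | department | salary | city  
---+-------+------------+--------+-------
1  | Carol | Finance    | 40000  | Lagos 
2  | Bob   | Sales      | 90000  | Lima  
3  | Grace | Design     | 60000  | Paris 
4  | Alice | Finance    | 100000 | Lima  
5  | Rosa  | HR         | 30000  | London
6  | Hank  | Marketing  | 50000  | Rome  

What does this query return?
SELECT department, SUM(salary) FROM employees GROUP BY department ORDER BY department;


Summing salary within each department:
  Design: 60000 = 60000
  Finance: 40000 + 100000 = 140000
  HR: 30000 = 30000
  Marketing: 50000 = 50000
  Sales: 90000 = 90000


5 groups:
Design, 60000
Finance, 140000
HR, 30000
Marketing, 50000
Sales, 90000


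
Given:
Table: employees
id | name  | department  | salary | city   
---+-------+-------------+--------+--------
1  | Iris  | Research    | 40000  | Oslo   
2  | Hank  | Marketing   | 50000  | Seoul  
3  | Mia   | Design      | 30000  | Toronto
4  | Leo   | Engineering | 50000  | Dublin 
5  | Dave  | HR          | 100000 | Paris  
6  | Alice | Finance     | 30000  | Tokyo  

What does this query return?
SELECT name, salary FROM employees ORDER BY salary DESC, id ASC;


Sorting by salary DESC, then id ASC for ties

6 rows:
Dave, 100000
Hank, 50000
Leo, 50000
Iris, 40000
Mia, 30000
Alice, 30000


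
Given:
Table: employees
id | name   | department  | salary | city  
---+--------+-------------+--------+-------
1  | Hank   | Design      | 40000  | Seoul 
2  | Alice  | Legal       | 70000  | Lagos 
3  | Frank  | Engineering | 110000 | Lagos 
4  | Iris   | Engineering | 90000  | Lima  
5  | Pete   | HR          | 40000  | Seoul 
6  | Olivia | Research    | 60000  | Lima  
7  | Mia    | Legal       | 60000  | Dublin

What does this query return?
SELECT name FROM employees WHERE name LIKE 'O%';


LIKE 'O%' matches names starting with 'O'
Matching: 1

1 rows:
Olivia


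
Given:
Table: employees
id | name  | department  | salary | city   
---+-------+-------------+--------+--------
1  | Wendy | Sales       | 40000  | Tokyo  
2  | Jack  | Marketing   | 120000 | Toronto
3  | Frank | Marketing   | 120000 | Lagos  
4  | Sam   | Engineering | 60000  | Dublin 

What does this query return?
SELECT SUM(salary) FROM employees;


SUM(salary) = 40000 + 120000 + 120000 + 60000 = 340000

340000


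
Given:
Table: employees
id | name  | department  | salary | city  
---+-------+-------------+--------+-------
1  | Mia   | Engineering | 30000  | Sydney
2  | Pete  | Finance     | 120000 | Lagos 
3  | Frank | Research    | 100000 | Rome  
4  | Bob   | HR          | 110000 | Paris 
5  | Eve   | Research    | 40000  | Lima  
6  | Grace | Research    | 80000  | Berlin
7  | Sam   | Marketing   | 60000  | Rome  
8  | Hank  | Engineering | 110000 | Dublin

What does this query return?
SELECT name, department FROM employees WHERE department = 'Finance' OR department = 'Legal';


Filtering: department = 'Finance' OR 'Legal'
Matching: 1 rows

1 rows:
Pete, Finance


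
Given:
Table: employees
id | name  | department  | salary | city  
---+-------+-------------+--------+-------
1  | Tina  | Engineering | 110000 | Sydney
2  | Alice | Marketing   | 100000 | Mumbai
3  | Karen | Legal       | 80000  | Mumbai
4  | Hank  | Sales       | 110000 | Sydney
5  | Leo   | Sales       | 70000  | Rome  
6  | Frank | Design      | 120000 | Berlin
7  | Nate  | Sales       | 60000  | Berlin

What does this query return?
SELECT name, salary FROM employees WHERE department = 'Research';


Filtering: department = 'Research'
Matching rows: 0

Empty result set (0 rows)


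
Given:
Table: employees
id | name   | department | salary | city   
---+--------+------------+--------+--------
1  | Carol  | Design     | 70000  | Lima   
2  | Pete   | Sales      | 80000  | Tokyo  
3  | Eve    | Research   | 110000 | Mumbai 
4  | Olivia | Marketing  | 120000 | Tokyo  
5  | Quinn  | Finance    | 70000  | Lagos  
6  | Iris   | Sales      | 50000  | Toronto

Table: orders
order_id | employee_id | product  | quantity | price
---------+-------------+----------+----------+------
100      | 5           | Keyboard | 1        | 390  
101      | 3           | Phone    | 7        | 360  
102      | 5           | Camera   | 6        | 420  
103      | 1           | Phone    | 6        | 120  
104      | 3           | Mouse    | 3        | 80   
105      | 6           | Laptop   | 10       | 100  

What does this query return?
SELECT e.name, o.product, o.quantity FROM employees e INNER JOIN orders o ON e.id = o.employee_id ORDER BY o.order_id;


Joining employees.id = orders.employee_id:
  employee Quinn (id=5) -> order Keyboard
  employee Eve (id=3) -> order Phone
  employee Quinn (id=5) -> order Camera
  employee Carol (id=1) -> order Phone
  employee Eve (id=3) -> order Mouse
  employee Iris (id=6) -> order Laptop


6 rows:
Quinn, Keyboard, 1
Eve, Phone, 7
Quinn, Camera, 6
Carol, Phone, 6
Eve, Mouse, 3
Iris, Laptop, 10


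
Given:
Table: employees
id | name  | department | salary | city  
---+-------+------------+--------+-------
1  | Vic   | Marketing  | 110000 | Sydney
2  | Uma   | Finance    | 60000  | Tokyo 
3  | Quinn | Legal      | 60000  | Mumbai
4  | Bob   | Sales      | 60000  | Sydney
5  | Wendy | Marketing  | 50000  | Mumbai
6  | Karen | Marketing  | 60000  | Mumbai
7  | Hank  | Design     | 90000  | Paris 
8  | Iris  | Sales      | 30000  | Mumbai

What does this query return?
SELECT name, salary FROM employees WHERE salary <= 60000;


Filtering: salary <= 60000
Matching: 6 rows

6 rows:
Uma, 60000
Quinn, 60000
Bob, 60000
Wendy, 50000
Karen, 60000
Iris, 30000


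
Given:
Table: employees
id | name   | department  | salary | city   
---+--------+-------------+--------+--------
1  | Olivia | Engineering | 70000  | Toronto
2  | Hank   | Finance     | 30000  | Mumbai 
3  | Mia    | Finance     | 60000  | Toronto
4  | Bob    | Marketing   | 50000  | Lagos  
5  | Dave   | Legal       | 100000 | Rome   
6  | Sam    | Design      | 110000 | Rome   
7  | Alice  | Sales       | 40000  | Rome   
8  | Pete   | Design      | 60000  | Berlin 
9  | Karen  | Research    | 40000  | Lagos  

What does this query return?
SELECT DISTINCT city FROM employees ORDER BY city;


All 'city' values (row order): Toronto, Mumbai, Toronto, Lagos, Rome, Rome, Rome, Berlin, Lagos
Removing duplicates leaves 5 unique value(s).

5 values:
Berlin
Lagos
Mumbai
Rome
Toronto


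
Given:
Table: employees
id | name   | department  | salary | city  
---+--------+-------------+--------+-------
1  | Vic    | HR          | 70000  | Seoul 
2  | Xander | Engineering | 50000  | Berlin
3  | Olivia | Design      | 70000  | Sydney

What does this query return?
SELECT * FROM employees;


SELECT * returns all 3 rows with all columns

3 rows:
1, Vic, HR, 70000, Seoul
2, Xander, Engineering, 50000, Berlin
3, Olivia, Design, 70000, Sydney


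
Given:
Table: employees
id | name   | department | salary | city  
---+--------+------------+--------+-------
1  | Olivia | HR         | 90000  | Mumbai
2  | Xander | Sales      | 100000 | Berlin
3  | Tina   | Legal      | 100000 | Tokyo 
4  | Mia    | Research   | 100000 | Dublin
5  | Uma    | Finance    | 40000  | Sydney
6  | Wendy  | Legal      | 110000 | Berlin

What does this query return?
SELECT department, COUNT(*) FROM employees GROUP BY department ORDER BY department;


Assigning each row to its department group:
  Olivia -> HR
  Xander -> Sales
  Tina -> Legal
  Mia -> Research
  Uma -> Finance
  Wendy -> Legal


5 groups:
Finance, 1
HR, 1
Legal, 2
Research, 1
Sales, 1


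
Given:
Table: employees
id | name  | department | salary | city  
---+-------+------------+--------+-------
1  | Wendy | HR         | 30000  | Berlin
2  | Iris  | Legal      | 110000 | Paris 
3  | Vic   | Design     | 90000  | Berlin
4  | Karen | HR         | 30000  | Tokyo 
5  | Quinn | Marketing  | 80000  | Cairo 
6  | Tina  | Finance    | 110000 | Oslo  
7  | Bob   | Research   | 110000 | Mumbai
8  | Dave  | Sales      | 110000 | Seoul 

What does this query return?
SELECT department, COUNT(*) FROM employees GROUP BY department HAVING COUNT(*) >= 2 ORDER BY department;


Groups with count >= 2:
  HR: 2 -> PASS
  Design: 1 -> filtered out
  Finance: 1 -> filtered out
  Legal: 1 -> filtered out
  Marketing: 1 -> filtered out
  Research: 1 -> filtered out
  Sales: 1 -> filtered out


1 groups:
HR, 2


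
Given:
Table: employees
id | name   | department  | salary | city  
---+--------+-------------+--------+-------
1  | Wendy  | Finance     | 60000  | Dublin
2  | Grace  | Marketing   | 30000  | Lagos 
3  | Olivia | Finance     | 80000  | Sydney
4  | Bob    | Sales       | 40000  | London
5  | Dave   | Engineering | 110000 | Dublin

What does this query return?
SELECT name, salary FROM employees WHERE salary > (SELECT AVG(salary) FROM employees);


Subquery: AVG(salary) = 64000.0
Filtering: salary > 64000.0
  Olivia (80000) -> MATCH
  Dave (110000) -> MATCH


2 rows:
Olivia, 80000
Dave, 110000


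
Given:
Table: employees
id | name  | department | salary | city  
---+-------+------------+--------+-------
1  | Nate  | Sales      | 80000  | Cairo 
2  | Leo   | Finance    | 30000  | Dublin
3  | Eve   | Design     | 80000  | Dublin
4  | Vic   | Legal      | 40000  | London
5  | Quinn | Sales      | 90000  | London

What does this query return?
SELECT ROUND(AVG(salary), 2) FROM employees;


SUM(salary) = 320000
COUNT = 5
ROUND(AVG, 2) = ROUND(320000 / 5, 2) = 64000.0

64000.0


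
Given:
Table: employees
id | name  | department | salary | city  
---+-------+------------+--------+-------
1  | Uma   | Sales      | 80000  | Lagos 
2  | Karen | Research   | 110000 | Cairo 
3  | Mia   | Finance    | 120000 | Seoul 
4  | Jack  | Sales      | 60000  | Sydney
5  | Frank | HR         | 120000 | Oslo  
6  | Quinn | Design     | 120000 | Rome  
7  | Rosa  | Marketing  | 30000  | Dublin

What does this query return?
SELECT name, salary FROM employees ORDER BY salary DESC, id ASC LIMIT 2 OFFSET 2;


Sort by salary DESC (id ASC tiebreak), then skip 2 and take 2
Rows 3 through 4

2 rows:
Quinn, 120000
Karen, 110000


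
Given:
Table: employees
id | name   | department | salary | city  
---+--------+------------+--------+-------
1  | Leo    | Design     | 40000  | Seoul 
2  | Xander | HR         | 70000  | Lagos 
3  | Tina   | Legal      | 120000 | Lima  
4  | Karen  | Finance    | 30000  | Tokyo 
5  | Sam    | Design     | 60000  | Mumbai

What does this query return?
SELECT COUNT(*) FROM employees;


COUNT(*) counts all rows

5


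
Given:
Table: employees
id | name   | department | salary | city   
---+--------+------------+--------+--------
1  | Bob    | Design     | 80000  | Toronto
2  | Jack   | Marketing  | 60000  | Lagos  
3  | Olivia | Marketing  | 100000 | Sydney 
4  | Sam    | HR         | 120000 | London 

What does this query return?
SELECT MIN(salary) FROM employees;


Salaries: 80000, 60000, 100000, 120000
MIN = 60000

60000


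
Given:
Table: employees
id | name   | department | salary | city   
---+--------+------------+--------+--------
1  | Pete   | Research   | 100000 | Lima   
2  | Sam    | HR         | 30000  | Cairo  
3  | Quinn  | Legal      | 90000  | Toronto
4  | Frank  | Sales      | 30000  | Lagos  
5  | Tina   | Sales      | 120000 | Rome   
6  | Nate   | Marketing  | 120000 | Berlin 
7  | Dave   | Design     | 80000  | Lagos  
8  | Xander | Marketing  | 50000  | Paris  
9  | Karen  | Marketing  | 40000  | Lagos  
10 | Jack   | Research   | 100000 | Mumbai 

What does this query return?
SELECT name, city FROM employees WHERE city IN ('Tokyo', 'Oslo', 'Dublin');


Filtering: city IN ('Tokyo', 'Oslo', 'Dublin')
Matching: 0 rows

Empty result set (0 rows)


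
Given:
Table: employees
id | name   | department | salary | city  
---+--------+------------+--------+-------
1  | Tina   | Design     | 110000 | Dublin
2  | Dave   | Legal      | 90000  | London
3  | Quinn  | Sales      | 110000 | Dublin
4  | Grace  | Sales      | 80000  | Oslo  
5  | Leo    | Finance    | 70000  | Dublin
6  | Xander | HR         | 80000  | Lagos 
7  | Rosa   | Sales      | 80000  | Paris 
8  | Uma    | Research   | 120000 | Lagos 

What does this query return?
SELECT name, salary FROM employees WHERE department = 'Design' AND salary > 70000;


Filtering: department = 'Design' AND salary > 70000
Matching: 1 rows

1 rows:
Tina, 110000


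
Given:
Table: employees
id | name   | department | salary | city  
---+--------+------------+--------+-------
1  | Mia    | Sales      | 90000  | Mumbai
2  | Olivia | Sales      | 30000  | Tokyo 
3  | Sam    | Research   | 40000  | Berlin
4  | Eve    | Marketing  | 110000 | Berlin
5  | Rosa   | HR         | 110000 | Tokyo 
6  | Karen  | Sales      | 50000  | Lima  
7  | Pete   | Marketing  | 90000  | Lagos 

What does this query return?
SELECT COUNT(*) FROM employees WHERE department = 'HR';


Counting rows where department = 'HR'
  Rosa -> MATCH


1


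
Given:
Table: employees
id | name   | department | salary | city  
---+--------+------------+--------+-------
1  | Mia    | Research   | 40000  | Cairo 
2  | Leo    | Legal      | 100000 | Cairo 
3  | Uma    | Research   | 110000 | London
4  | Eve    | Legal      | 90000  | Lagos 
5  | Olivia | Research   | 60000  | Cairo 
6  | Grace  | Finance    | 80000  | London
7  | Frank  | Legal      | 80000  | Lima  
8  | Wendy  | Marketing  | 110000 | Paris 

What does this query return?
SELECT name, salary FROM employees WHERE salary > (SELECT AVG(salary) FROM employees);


Subquery: AVG(salary) = 83750.0
Filtering: salary > 83750.0
  Leo (100000) -> MATCH
  Uma (110000) -> MATCH
  Eve (90000) -> MATCH
  Wendy (110000) -> MATCH


4 rows:
Leo, 100000
Uma, 110000
Eve, 90000
Wendy, 110000


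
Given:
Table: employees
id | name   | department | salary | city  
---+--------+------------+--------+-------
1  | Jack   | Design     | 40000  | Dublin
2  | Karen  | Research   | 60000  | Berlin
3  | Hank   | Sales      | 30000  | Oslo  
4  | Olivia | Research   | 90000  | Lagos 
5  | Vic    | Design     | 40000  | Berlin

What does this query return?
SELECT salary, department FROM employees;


Projecting columns: salary, department

5 rows:
40000, Design
60000, Research
30000, Sales
90000, Research
40000, Design


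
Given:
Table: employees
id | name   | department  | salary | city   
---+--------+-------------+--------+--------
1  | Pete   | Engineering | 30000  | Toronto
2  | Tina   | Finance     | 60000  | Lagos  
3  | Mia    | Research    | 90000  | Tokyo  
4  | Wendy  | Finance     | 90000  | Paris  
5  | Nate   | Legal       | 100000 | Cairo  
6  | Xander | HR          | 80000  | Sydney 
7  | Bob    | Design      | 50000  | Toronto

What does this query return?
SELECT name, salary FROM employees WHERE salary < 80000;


Filtering: salary < 80000
Matching: 3 rows

3 rows:
Pete, 30000
Tina, 60000
Bob, 50000


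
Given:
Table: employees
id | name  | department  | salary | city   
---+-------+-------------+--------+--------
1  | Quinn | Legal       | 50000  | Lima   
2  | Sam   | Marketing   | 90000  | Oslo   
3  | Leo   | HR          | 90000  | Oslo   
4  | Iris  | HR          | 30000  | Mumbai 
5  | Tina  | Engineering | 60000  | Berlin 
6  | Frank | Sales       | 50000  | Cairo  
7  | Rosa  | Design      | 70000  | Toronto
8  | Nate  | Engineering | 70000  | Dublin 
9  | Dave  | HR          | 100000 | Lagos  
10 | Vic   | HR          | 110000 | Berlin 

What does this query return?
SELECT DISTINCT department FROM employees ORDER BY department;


All 'department' values (row order): Legal, Marketing, HR, HR, Engineering, Sales, Design, Engineering, HR, HR
Removing duplicates leaves 6 unique value(s).

6 values:
Design
Engineering
HR
Legal
Marketing
Sales


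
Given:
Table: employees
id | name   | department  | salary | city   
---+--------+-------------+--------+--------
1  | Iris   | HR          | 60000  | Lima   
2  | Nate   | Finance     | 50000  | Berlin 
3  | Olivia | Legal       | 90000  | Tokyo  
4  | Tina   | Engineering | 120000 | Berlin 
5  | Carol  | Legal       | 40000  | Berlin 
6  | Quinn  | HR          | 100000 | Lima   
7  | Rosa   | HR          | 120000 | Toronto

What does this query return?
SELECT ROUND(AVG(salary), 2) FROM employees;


SUM(salary) = 580000
COUNT = 7
ROUND(AVG, 2) = ROUND(580000 / 7, 2) = 82857.14

82857.14


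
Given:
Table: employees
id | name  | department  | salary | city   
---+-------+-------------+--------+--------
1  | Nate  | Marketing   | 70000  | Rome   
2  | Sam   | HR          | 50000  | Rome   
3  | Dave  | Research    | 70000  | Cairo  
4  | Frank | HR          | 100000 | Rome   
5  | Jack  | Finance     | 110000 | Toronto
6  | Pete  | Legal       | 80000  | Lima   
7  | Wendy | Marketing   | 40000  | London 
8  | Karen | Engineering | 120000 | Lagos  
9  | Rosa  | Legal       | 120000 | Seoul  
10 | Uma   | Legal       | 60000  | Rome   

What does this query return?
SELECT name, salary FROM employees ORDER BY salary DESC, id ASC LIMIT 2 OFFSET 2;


Sort by salary DESC (id ASC tiebreak), then skip 2 and take 2
Rows 3 through 4

2 rows:
Jack, 110000
Frank, 100000


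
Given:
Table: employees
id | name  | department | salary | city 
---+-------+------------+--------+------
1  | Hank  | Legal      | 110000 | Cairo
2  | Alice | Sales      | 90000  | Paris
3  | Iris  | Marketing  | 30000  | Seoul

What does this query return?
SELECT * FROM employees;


SELECT * returns all 3 rows with all columns

3 rows:
1, Hank, Legal, 110000, Cairo
2, Alice, Sales, 90000, Paris
3, Iris, Marketing, 30000, Seoul


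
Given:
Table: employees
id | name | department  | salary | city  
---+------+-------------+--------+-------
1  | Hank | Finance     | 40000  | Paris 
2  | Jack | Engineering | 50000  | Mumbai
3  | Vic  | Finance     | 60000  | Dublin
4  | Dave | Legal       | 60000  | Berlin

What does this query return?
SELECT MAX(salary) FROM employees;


Salaries: 40000, 50000, 60000, 60000
MAX = 60000

60000


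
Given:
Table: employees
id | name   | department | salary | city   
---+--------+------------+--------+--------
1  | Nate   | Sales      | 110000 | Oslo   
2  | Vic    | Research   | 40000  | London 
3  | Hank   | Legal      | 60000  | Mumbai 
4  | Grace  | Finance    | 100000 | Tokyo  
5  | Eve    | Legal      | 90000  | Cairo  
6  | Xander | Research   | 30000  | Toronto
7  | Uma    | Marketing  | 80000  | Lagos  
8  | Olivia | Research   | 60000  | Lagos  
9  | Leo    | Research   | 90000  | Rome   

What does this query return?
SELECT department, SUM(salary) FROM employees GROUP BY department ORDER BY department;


Summing salary within each department:
  Finance: 100000 = 100000
  Legal: 60000 + 90000 = 150000
  Marketing: 80000 = 80000
  Research: 40000 + 30000 + 60000 + 90000 = 220000
  Sales: 110000 = 110000


5 groups:
Finance, 100000
Legal, 150000
Marketing, 80000
Research, 220000
Sales, 110000


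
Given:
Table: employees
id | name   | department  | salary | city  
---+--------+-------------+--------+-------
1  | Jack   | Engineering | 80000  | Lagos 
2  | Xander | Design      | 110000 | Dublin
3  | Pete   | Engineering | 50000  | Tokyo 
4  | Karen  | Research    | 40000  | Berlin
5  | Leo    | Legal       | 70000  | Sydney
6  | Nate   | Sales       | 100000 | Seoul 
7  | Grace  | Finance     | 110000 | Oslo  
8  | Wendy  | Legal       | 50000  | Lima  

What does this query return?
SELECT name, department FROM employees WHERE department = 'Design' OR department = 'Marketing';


Filtering: department = 'Design' OR 'Marketing'
Matching: 1 rows

1 rows:
Xander, Design


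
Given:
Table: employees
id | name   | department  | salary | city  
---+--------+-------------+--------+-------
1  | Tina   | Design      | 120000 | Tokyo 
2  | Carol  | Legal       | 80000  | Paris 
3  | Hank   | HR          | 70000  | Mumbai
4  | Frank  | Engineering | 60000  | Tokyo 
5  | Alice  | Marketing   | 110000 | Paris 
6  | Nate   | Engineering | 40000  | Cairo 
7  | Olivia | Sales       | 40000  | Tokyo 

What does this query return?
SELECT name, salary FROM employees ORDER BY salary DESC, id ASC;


Sorting by salary DESC, then id ASC for ties

7 rows:
Tina, 120000
Alice, 110000
Carol, 80000
Hank, 70000
Frank, 60000
Nate, 40000
Olivia, 40000


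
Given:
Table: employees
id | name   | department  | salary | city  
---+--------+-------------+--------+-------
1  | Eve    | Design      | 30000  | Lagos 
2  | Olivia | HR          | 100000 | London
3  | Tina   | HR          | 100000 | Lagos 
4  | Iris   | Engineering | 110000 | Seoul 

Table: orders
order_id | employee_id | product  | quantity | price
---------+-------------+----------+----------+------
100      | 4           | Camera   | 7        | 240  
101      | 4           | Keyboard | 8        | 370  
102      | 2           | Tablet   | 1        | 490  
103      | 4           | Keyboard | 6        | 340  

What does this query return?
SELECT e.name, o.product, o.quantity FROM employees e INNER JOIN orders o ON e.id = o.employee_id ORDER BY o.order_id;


Joining employees.id = orders.employee_id:
  employee Iris (id=4) -> order Camera
  employee Iris (id=4) -> order Keyboard
  employee Olivia (id=2) -> order Tablet
  employee Iris (id=4) -> order Keyboard


4 rows:
Iris, Camera, 7
Iris, Keyboard, 8
Olivia, Tablet, 1
Iris, Keyboard, 6


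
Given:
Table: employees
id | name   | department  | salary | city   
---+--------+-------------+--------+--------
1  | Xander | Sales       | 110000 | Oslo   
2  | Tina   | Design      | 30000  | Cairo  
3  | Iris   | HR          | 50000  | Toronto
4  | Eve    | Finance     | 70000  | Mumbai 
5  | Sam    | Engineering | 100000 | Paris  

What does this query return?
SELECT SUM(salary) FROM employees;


SUM(salary) = 110000 + 30000 + 50000 + 70000 + 100000 = 360000

360000


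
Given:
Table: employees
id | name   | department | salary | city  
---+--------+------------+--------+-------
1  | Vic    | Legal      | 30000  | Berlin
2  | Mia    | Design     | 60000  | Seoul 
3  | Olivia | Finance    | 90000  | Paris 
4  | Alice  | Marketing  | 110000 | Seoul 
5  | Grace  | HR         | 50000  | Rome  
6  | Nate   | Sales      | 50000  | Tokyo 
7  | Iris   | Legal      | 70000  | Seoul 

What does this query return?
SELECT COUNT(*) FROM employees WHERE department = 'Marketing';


Counting rows where department = 'Marketing'
  Alice -> MATCH


1


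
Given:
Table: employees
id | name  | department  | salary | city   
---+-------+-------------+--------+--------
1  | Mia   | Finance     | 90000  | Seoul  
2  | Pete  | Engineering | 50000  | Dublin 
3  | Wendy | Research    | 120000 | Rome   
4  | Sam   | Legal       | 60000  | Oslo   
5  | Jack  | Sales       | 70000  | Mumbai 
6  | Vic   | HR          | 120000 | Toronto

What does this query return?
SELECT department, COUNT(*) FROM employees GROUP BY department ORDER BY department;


Assigning each row to its department group:
  Mia -> Finance
  Pete -> Engineering
  Wendy -> Research
  Sam -> Legal
  Jack -> Sales
  Vic -> HR


6 groups:
Engineering, 1
Finance, 1
HR, 1
Legal, 1
Research, 1
Sales, 1


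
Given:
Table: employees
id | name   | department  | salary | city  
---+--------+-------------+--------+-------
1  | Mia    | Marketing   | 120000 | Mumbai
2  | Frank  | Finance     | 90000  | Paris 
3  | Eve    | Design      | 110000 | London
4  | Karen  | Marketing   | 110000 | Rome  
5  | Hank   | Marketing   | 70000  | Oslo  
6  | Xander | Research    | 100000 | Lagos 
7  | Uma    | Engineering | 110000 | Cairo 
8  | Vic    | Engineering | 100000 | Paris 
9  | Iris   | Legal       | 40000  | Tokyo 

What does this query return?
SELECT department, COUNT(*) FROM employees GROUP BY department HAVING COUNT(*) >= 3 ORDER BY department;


Groups with count >= 3:
  Marketing: 3 -> PASS
  Design: 1 -> filtered out
  Engineering: 2 -> filtered out
  Finance: 1 -> filtered out
  Legal: 1 -> filtered out
  Research: 1 -> filtered out


1 groups:
Marketing, 3


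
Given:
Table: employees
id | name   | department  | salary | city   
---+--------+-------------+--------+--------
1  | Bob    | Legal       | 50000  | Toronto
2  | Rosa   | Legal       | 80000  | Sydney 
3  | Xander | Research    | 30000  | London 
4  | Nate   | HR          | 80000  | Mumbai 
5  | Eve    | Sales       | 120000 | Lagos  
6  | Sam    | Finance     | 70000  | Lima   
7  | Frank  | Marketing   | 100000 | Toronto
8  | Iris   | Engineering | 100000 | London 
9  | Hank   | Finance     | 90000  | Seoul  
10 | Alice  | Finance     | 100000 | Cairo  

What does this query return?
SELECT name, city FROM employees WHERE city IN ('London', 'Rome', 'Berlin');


Filtering: city IN ('London', 'Rome', 'Berlin')
Matching: 2 rows

2 rows:
Xander, London
Iris, London


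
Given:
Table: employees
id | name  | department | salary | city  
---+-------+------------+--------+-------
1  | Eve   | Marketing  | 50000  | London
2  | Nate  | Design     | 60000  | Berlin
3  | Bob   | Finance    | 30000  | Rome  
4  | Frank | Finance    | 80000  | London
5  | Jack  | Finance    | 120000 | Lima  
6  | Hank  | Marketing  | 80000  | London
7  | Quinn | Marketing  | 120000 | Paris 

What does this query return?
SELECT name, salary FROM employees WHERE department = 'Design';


Filtering: department = 'Design'
Matching rows: 1

1 rows:
Nate, 60000


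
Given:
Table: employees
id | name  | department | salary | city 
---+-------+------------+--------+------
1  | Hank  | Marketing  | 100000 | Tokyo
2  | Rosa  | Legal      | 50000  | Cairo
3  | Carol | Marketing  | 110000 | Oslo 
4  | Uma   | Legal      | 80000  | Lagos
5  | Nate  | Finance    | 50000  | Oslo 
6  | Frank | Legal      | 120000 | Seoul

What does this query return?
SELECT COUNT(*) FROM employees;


COUNT(*) counts all rows

6


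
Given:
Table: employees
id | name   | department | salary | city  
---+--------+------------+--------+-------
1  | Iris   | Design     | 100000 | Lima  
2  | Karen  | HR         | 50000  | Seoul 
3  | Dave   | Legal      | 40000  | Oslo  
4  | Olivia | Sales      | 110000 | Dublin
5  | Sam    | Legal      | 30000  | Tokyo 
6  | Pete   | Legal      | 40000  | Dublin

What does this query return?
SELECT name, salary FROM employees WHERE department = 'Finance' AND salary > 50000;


Filtering: department = 'Finance' AND salary > 50000
Matching: 0 rows

Empty result set (0 rows)


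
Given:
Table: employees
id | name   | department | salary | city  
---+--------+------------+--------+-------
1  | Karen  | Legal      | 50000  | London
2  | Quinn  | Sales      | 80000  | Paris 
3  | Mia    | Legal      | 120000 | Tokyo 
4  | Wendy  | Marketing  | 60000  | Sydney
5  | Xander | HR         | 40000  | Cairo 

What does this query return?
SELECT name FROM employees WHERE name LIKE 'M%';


LIKE 'M%' matches names starting with 'M'
Matching: 1

1 rows:
Mia


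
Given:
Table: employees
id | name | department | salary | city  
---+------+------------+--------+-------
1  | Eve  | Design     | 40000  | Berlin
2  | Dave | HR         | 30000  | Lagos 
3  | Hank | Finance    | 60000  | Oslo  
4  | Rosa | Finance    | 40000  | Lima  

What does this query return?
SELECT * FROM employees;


SELECT * returns all 4 rows with all columns

4 rows:
1, Eve, Design, 40000, Berlin
2, Dave, HR, 30000, Lagos
3, Hank, Finance, 60000, Oslo
4, Rosa, Finance, 40000, Lima


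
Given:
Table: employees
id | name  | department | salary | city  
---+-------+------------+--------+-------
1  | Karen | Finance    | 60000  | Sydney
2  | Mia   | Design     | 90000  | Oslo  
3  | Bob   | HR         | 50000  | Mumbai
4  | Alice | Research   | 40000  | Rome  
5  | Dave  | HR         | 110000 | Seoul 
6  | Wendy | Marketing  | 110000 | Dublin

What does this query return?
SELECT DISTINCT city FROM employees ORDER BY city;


All 'city' values (row order): Sydney, Oslo, Mumbai, Rome, Seoul, Dublin
Removing duplicates leaves 6 unique value(s).

6 values:
Dublin
Mumbai
Oslo
Rome
Seoul
Sydney


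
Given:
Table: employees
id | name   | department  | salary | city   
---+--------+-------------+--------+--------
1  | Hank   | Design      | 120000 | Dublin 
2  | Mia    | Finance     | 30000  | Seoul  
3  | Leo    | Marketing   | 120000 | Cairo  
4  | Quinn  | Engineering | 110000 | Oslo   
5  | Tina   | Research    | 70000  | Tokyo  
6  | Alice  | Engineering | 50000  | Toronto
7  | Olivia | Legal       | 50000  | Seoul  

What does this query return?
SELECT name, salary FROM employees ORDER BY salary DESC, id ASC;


Sorting by salary DESC, then id ASC for ties

7 rows:
Hank, 120000
Leo, 120000
Quinn, 110000
Tina, 70000
Alice, 50000
Olivia, 50000
Mia, 30000


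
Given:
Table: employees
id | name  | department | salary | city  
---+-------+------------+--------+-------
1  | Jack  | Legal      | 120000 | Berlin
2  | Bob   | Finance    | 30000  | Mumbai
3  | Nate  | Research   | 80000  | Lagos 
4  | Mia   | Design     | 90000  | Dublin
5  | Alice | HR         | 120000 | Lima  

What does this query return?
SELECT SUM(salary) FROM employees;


SUM(salary) = 120000 + 30000 + 80000 + 90000 + 120000 = 440000

440000


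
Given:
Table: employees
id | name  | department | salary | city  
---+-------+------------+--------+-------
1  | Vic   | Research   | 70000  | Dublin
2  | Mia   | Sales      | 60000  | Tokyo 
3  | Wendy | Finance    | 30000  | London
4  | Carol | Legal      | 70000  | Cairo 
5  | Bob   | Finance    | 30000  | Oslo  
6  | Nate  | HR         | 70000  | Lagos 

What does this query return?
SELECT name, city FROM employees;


Projecting columns: name, city

6 rows:
Vic, Dublin
Mia, Tokyo
Wendy, London
Carol, Cairo
Bob, Oslo
Nate, Lagos


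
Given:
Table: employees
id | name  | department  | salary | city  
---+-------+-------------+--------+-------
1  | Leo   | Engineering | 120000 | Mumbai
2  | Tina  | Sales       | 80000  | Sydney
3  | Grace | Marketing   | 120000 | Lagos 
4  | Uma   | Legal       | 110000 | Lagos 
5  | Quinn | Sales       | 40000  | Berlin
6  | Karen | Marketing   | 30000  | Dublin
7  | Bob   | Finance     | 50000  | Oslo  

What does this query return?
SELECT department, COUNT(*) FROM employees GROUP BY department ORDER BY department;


Assigning each row to its department group:
  Leo -> Engineering
  Tina -> Sales
  Grace -> Marketing
  Uma -> Legal
  Quinn -> Sales
  Karen -> Marketing
  Bob -> Finance


5 groups:
Engineering, 1
Finance, 1
Legal, 1
Marketing, 2
Sales, 2


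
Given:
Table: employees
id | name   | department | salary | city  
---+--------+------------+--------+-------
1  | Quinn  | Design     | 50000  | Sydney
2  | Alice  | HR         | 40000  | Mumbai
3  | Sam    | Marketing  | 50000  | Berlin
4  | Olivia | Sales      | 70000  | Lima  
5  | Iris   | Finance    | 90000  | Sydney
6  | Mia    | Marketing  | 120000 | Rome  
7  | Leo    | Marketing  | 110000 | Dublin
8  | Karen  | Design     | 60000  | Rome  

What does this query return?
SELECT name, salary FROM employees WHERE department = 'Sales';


Filtering: department = 'Sales'
Matching rows: 1

1 rows:
Olivia, 70000


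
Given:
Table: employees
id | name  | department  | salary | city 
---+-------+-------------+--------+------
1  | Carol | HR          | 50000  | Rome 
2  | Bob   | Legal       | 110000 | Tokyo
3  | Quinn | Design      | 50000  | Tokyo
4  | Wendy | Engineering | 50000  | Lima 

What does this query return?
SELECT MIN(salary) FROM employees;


Salaries: 50000, 110000, 50000, 50000
MIN = 50000

50000


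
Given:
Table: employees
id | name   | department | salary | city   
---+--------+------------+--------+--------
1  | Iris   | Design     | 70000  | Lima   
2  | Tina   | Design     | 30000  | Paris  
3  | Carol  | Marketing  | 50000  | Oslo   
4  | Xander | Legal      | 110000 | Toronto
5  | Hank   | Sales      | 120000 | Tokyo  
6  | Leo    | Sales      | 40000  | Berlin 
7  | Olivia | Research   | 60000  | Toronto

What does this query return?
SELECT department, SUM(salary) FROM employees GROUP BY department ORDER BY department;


Summing salary within each department:
  Design: 70000 + 30000 = 100000
  Legal: 110000 = 110000
  Marketing: 50000 = 50000
  Research: 60000 = 60000
  Sales: 120000 + 40000 = 160000


5 groups:
Design, 100000
Legal, 110000
Marketing, 50000
Research, 60000
Sales, 160000


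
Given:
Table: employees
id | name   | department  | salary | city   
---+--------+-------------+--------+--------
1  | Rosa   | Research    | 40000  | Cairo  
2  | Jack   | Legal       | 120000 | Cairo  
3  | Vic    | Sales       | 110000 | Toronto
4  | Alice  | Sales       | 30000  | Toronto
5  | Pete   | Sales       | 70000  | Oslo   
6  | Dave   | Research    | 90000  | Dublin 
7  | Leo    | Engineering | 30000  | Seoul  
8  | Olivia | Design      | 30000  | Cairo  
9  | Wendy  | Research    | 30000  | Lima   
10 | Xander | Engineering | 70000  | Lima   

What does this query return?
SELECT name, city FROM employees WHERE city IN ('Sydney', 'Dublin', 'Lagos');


Filtering: city IN ('Sydney', 'Dublin', 'Lagos')
Matching: 1 rows

1 rows:
Dave, Dublin


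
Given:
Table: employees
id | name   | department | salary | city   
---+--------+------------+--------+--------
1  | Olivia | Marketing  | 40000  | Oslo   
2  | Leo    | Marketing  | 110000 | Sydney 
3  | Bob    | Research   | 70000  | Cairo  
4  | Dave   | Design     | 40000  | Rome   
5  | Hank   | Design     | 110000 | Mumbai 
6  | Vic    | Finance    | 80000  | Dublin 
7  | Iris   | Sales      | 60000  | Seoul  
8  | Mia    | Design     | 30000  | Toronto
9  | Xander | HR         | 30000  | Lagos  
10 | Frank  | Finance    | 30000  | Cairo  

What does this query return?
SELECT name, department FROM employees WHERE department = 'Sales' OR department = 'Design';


Filtering: department = 'Sales' OR 'Design'
Matching: 4 rows

4 rows:
Dave, Design
Hank, Design
Iris, Sales
Mia, Design


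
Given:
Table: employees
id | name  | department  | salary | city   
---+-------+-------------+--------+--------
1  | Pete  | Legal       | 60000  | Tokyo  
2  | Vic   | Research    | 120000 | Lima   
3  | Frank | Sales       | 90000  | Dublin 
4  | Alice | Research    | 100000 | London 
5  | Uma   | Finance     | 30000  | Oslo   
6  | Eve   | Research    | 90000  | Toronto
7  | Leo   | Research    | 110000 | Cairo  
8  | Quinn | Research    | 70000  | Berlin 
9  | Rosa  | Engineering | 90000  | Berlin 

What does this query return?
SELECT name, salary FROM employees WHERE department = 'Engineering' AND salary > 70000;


Filtering: department = 'Engineering' AND salary > 70000
Matching: 1 rows

1 rows:
Rosa, 90000


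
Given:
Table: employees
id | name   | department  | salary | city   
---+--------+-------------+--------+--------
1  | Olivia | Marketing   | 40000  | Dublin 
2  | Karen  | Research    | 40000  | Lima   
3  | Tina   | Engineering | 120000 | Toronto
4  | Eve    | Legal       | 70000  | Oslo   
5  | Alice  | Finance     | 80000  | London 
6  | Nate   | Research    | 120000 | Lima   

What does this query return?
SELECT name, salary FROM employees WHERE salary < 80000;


Filtering: salary < 80000
Matching: 3 rows

3 rows:
Olivia, 40000
Karen, 40000
Eve, 70000


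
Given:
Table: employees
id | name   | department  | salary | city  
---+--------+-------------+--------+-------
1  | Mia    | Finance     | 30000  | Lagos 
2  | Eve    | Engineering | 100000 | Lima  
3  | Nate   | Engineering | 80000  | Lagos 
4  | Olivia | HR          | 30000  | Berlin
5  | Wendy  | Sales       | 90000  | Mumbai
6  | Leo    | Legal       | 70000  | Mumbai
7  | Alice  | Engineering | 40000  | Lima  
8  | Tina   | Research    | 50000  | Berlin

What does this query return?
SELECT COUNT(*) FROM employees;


COUNT(*) counts all rows

8


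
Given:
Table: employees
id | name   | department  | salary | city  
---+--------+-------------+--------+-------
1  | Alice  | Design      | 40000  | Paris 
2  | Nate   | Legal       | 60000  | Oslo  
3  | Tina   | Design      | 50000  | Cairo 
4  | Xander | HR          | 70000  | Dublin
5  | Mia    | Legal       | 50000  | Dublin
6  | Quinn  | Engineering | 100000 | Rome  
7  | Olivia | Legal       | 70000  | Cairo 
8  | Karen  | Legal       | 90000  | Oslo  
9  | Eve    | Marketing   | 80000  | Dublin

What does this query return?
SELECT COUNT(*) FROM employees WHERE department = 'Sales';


Counting rows where department = 'Sales'


0


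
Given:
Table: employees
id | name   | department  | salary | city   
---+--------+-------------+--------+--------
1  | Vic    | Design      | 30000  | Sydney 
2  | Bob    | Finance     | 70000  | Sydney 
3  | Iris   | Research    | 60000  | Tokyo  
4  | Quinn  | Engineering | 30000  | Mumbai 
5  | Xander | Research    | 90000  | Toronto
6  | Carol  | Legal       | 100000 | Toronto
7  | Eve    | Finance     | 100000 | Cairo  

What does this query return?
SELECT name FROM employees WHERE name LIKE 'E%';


LIKE 'E%' matches names starting with 'E'
Matching: 1

1 rows:
Eve


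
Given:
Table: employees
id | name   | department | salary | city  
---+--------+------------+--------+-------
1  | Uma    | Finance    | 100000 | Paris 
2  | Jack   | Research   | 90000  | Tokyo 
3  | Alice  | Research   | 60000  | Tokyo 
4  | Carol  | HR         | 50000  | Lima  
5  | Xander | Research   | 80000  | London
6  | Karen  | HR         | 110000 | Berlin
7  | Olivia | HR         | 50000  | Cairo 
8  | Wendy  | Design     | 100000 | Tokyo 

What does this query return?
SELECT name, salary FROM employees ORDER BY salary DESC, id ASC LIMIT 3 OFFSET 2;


Sort by salary DESC (id ASC tiebreak), then skip 2 and take 3
Rows 3 through 5

3 rows:
Wendy, 100000
Jack, 90000
Xander, 80000


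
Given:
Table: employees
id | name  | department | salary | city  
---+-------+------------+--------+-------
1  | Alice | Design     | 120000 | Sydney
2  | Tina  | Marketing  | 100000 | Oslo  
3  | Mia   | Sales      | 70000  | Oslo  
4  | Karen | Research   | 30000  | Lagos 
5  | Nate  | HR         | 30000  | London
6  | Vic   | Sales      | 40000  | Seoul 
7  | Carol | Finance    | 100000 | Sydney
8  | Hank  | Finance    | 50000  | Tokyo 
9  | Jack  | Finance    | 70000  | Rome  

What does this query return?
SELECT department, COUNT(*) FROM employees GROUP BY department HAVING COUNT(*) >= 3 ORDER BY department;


Groups with count >= 3:
  Finance: 3 -> PASS
  Design: 1 -> filtered out
  HR: 1 -> filtered out
  Marketing: 1 -> filtered out
  Research: 1 -> filtered out
  Sales: 2 -> filtered out


1 groups:
Finance, 3


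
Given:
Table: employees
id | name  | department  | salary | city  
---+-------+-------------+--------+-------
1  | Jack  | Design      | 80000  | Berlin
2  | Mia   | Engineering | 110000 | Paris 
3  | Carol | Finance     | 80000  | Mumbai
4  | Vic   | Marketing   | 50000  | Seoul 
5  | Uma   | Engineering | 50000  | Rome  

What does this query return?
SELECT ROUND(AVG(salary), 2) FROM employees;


SUM(salary) = 370000
COUNT = 5
ROUND(AVG, 2) = ROUND(370000 / 5, 2) = 74000.0

74000.0


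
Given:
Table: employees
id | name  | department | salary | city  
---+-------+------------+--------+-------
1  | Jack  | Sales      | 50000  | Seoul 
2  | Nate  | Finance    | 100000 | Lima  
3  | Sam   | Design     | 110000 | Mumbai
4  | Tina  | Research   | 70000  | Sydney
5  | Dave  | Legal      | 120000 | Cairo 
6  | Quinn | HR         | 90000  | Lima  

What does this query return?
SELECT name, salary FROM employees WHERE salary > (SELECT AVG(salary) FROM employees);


Subquery: AVG(salary) = 90000.0
Filtering: salary > 90000.0
  Nate (100000) -> MATCH
  Sam (110000) -> MATCH
  Dave (120000) -> MATCH


3 rows:
Nate, 100000
Sam, 110000
Dave, 120000


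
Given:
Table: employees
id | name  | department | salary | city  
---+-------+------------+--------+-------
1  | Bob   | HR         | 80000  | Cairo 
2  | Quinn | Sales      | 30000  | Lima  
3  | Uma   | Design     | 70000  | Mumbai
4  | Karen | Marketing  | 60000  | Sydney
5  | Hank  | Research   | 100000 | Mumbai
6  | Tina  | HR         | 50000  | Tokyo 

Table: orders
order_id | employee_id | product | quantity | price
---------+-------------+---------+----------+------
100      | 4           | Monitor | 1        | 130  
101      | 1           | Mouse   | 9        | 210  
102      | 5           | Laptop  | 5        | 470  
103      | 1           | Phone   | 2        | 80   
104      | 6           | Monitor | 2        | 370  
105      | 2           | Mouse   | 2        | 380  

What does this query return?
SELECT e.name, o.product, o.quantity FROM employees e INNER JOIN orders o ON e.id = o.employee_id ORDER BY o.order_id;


Joining employees.id = orders.employee_id:
  employee Karen (id=4) -> order Monitor
  employee Bob (id=1) -> order Mouse
  employee Hank (id=5) -> order Laptop
  employee Bob (id=1) -> order Phone
  employee Tina (id=6) -> order Monitor
  employee Quinn (id=2) -> order Mouse


6 rows:
Karen, Monitor, 1
Bob, Mouse, 9
Hank, Laptop, 5
Bob, Phone, 2
Tina, Monitor, 2
Quinn, Mouse, 2
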